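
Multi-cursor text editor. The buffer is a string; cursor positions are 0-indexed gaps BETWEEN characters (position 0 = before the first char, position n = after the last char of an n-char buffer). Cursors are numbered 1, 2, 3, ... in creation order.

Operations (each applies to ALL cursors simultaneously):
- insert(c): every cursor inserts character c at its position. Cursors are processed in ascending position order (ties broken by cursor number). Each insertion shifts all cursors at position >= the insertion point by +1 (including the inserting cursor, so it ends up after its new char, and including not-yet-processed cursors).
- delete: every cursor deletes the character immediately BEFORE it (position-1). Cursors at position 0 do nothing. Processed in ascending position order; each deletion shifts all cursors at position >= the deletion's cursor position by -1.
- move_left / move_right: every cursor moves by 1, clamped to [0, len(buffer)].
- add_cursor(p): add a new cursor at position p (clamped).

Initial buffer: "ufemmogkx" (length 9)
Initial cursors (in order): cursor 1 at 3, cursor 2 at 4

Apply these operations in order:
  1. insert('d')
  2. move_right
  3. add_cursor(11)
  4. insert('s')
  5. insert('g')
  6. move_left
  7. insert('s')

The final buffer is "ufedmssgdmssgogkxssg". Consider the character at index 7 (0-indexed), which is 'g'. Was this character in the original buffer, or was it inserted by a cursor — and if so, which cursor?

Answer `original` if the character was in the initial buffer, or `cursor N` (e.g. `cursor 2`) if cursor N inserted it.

After op 1 (insert('d')): buffer="ufedmdmogkx" (len 11), cursors c1@4 c2@6, authorship ...1.2.....
After op 2 (move_right): buffer="ufedmdmogkx" (len 11), cursors c1@5 c2@7, authorship ...1.2.....
After op 3 (add_cursor(11)): buffer="ufedmdmogkx" (len 11), cursors c1@5 c2@7 c3@11, authorship ...1.2.....
After op 4 (insert('s')): buffer="ufedmsdmsogkxs" (len 14), cursors c1@6 c2@9 c3@14, authorship ...1.12.2....3
After op 5 (insert('g')): buffer="ufedmsgdmsgogkxsg" (len 17), cursors c1@7 c2@11 c3@17, authorship ...1.112.22....33
After op 6 (move_left): buffer="ufedmsgdmsgogkxsg" (len 17), cursors c1@6 c2@10 c3@16, authorship ...1.112.22....33
After op 7 (insert('s')): buffer="ufedmssgdmssgogkxssg" (len 20), cursors c1@7 c2@12 c3@19, authorship ...1.1112.222....333
Authorship (.=original, N=cursor N): . . . 1 . 1 1 1 2 . 2 2 2 . . . . 3 3 3
Index 7: author = 1

Answer: cursor 1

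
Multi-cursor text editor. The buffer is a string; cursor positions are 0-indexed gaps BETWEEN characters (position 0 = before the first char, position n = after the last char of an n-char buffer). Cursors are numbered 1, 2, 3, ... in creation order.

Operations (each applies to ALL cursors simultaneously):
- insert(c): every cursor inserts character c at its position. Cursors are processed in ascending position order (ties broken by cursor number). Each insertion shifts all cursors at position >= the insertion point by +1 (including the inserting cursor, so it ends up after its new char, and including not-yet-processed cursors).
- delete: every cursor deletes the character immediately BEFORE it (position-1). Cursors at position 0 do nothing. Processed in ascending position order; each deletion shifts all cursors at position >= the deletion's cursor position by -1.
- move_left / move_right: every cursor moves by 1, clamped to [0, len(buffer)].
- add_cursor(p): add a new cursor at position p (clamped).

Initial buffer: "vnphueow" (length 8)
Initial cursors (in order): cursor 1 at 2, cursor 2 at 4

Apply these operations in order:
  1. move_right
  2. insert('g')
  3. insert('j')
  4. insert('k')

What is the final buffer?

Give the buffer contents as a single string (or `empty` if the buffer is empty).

After op 1 (move_right): buffer="vnphueow" (len 8), cursors c1@3 c2@5, authorship ........
After op 2 (insert('g')): buffer="vnpghugeow" (len 10), cursors c1@4 c2@7, authorship ...1..2...
After op 3 (insert('j')): buffer="vnpgjhugjeow" (len 12), cursors c1@5 c2@9, authorship ...11..22...
After op 4 (insert('k')): buffer="vnpgjkhugjkeow" (len 14), cursors c1@6 c2@11, authorship ...111..222...

Answer: vnpgjkhugjkeow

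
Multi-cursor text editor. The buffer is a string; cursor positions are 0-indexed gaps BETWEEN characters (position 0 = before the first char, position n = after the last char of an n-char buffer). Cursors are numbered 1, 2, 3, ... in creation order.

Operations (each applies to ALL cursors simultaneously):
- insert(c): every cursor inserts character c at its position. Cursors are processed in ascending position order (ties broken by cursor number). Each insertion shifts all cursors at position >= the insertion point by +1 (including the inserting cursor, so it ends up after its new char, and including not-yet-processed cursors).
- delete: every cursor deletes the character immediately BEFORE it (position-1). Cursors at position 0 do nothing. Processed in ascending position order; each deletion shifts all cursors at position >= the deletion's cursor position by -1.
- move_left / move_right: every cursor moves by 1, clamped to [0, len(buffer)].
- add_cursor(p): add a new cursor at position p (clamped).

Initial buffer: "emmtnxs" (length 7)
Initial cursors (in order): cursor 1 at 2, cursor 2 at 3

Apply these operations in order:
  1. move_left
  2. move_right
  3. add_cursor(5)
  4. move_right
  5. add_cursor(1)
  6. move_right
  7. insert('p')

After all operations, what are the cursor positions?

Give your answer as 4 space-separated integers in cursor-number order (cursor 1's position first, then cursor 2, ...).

After op 1 (move_left): buffer="emmtnxs" (len 7), cursors c1@1 c2@2, authorship .......
After op 2 (move_right): buffer="emmtnxs" (len 7), cursors c1@2 c2@3, authorship .......
After op 3 (add_cursor(5)): buffer="emmtnxs" (len 7), cursors c1@2 c2@3 c3@5, authorship .......
After op 4 (move_right): buffer="emmtnxs" (len 7), cursors c1@3 c2@4 c3@6, authorship .......
After op 5 (add_cursor(1)): buffer="emmtnxs" (len 7), cursors c4@1 c1@3 c2@4 c3@6, authorship .......
After op 6 (move_right): buffer="emmtnxs" (len 7), cursors c4@2 c1@4 c2@5 c3@7, authorship .......
After op 7 (insert('p')): buffer="empmtpnpxsp" (len 11), cursors c4@3 c1@6 c2@8 c3@11, authorship ..4..1.2..3

Answer: 6 8 11 3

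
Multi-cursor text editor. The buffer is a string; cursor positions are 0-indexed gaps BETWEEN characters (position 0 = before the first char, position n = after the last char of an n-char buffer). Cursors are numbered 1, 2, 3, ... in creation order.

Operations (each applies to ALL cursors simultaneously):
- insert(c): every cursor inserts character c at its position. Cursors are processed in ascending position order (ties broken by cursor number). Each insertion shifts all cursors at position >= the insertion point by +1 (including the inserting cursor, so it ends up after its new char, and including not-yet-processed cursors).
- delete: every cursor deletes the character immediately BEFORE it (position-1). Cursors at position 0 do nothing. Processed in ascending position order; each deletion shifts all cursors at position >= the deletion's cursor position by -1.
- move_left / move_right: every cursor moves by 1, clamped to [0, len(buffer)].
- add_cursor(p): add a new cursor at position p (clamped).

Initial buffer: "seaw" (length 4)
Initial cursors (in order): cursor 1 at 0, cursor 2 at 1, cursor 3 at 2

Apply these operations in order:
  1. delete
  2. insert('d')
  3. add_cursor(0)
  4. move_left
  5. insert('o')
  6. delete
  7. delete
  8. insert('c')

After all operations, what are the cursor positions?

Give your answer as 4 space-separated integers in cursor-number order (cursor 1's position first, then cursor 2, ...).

Answer: 4 4 4 4

Derivation:
After op 1 (delete): buffer="aw" (len 2), cursors c1@0 c2@0 c3@0, authorship ..
After op 2 (insert('d')): buffer="dddaw" (len 5), cursors c1@3 c2@3 c3@3, authorship 123..
After op 3 (add_cursor(0)): buffer="dddaw" (len 5), cursors c4@0 c1@3 c2@3 c3@3, authorship 123..
After op 4 (move_left): buffer="dddaw" (len 5), cursors c4@0 c1@2 c2@2 c3@2, authorship 123..
After op 5 (insert('o')): buffer="oddooodaw" (len 9), cursors c4@1 c1@6 c2@6 c3@6, authorship 4121233..
After op 6 (delete): buffer="dddaw" (len 5), cursors c4@0 c1@2 c2@2 c3@2, authorship 123..
After op 7 (delete): buffer="daw" (len 3), cursors c1@0 c2@0 c3@0 c4@0, authorship 3..
After op 8 (insert('c')): buffer="ccccdaw" (len 7), cursors c1@4 c2@4 c3@4 c4@4, authorship 12343..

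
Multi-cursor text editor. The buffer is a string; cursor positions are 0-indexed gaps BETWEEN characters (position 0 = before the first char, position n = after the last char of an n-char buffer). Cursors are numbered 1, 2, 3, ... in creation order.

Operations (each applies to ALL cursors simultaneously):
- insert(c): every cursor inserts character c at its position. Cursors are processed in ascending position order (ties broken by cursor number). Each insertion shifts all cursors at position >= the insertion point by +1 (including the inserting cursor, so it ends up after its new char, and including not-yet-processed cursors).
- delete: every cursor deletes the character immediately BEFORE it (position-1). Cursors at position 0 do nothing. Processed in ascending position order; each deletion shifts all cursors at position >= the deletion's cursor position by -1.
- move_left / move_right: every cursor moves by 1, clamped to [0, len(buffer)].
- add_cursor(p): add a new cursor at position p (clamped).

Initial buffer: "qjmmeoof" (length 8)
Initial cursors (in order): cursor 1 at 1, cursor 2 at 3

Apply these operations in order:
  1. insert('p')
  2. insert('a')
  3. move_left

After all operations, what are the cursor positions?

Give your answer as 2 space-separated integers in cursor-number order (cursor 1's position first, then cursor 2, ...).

Answer: 2 6

Derivation:
After op 1 (insert('p')): buffer="qpjmpmeoof" (len 10), cursors c1@2 c2@5, authorship .1..2.....
After op 2 (insert('a')): buffer="qpajmpameoof" (len 12), cursors c1@3 c2@7, authorship .11..22.....
After op 3 (move_left): buffer="qpajmpameoof" (len 12), cursors c1@2 c2@6, authorship .11..22.....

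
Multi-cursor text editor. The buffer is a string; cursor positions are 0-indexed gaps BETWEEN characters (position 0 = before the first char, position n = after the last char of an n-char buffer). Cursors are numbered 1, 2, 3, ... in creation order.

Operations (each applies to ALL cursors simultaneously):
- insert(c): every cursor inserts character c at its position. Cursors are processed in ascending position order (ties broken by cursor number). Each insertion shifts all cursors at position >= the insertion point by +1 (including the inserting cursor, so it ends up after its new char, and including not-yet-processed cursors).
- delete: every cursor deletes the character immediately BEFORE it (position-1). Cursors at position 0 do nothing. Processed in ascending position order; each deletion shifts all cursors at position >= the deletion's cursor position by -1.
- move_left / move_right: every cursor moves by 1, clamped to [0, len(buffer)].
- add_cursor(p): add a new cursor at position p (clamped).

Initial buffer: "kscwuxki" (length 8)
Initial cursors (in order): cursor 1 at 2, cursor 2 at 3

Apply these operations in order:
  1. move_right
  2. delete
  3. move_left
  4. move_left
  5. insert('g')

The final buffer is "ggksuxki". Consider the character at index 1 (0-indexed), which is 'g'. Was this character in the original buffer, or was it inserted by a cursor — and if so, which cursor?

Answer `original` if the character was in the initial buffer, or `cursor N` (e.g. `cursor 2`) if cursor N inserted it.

After op 1 (move_right): buffer="kscwuxki" (len 8), cursors c1@3 c2@4, authorship ........
After op 2 (delete): buffer="ksuxki" (len 6), cursors c1@2 c2@2, authorship ......
After op 3 (move_left): buffer="ksuxki" (len 6), cursors c1@1 c2@1, authorship ......
After op 4 (move_left): buffer="ksuxki" (len 6), cursors c1@0 c2@0, authorship ......
After op 5 (insert('g')): buffer="ggksuxki" (len 8), cursors c1@2 c2@2, authorship 12......
Authorship (.=original, N=cursor N): 1 2 . . . . . .
Index 1: author = 2

Answer: cursor 2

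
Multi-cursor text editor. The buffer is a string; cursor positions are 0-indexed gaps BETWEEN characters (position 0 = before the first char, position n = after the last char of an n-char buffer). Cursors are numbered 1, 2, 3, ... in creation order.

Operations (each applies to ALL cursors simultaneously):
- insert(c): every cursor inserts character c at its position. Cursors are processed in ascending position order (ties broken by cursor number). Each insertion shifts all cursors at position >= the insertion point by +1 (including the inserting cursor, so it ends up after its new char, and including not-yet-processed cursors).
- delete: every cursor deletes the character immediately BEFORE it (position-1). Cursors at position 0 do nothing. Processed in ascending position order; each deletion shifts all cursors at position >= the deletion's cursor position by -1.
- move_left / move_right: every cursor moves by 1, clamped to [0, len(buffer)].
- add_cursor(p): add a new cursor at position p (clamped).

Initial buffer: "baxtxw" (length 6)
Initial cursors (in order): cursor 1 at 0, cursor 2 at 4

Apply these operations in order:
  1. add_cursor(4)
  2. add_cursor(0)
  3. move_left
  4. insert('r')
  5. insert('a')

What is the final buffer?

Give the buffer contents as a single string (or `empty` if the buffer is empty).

Answer: rraabaxrraatxw

Derivation:
After op 1 (add_cursor(4)): buffer="baxtxw" (len 6), cursors c1@0 c2@4 c3@4, authorship ......
After op 2 (add_cursor(0)): buffer="baxtxw" (len 6), cursors c1@0 c4@0 c2@4 c3@4, authorship ......
After op 3 (move_left): buffer="baxtxw" (len 6), cursors c1@0 c4@0 c2@3 c3@3, authorship ......
After op 4 (insert('r')): buffer="rrbaxrrtxw" (len 10), cursors c1@2 c4@2 c2@7 c3@7, authorship 14...23...
After op 5 (insert('a')): buffer="rraabaxrraatxw" (len 14), cursors c1@4 c4@4 c2@11 c3@11, authorship 1414...2323...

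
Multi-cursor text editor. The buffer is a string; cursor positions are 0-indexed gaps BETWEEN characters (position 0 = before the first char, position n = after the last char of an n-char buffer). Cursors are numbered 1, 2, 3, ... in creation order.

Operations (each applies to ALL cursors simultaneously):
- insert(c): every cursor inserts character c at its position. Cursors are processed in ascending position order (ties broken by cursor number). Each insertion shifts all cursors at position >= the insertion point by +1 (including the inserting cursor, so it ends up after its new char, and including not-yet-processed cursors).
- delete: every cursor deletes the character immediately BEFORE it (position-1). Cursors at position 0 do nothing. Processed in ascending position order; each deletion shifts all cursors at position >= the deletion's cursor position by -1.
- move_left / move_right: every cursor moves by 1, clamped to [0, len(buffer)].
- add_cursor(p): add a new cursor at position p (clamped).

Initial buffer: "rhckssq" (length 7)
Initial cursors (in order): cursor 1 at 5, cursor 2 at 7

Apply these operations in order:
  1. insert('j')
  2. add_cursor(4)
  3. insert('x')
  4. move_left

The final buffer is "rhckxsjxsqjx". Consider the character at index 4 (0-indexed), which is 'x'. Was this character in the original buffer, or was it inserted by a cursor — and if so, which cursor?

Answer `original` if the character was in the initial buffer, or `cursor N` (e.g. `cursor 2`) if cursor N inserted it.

Answer: cursor 3

Derivation:
After op 1 (insert('j')): buffer="rhcksjsqj" (len 9), cursors c1@6 c2@9, authorship .....1..2
After op 2 (add_cursor(4)): buffer="rhcksjsqj" (len 9), cursors c3@4 c1@6 c2@9, authorship .....1..2
After op 3 (insert('x')): buffer="rhckxsjxsqjx" (len 12), cursors c3@5 c1@8 c2@12, authorship ....3.11..22
After op 4 (move_left): buffer="rhckxsjxsqjx" (len 12), cursors c3@4 c1@7 c2@11, authorship ....3.11..22
Authorship (.=original, N=cursor N): . . . . 3 . 1 1 . . 2 2
Index 4: author = 3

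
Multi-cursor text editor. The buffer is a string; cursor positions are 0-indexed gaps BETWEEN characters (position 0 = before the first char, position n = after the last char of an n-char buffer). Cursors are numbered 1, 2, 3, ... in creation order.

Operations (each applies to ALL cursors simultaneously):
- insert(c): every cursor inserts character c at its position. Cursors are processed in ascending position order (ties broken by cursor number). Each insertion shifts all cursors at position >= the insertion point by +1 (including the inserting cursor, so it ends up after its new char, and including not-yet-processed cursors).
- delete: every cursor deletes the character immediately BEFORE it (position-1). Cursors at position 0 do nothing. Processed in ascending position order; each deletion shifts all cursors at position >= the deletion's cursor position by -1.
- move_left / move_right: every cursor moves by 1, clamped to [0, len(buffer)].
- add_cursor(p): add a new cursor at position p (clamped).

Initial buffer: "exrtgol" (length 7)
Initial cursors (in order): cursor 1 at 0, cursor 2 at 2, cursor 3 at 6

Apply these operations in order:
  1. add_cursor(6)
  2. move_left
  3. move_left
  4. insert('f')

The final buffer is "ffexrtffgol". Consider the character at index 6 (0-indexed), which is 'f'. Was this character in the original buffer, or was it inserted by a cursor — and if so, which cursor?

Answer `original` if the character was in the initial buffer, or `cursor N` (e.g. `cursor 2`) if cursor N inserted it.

After op 1 (add_cursor(6)): buffer="exrtgol" (len 7), cursors c1@0 c2@2 c3@6 c4@6, authorship .......
After op 2 (move_left): buffer="exrtgol" (len 7), cursors c1@0 c2@1 c3@5 c4@5, authorship .......
After op 3 (move_left): buffer="exrtgol" (len 7), cursors c1@0 c2@0 c3@4 c4@4, authorship .......
After op 4 (insert('f')): buffer="ffexrtffgol" (len 11), cursors c1@2 c2@2 c3@8 c4@8, authorship 12....34...
Authorship (.=original, N=cursor N): 1 2 . . . . 3 4 . . .
Index 6: author = 3

Answer: cursor 3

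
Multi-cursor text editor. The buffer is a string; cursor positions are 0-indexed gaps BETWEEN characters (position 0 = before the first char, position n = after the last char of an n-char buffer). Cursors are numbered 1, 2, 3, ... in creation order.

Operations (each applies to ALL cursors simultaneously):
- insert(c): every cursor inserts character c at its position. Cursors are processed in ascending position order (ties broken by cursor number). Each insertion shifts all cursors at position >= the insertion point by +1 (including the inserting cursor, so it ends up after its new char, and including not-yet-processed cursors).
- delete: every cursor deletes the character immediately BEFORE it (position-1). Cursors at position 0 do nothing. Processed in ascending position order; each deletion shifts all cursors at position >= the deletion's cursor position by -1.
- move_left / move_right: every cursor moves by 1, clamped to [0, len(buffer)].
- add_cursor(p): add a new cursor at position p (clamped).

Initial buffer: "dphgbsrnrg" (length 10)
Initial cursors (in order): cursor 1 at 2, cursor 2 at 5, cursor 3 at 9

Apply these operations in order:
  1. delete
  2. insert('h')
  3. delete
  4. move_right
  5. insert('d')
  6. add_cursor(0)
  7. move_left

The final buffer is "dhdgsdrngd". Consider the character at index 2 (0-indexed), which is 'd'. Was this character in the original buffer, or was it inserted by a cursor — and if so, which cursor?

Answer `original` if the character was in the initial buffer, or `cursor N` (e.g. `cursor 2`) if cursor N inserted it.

Answer: cursor 1

Derivation:
After op 1 (delete): buffer="dhgsrng" (len 7), cursors c1@1 c2@3 c3@6, authorship .......
After op 2 (insert('h')): buffer="dhhghsrnhg" (len 10), cursors c1@2 c2@5 c3@9, authorship .1..2...3.
After op 3 (delete): buffer="dhgsrng" (len 7), cursors c1@1 c2@3 c3@6, authorship .......
After op 4 (move_right): buffer="dhgsrng" (len 7), cursors c1@2 c2@4 c3@7, authorship .......
After op 5 (insert('d')): buffer="dhdgsdrngd" (len 10), cursors c1@3 c2@6 c3@10, authorship ..1..2...3
After op 6 (add_cursor(0)): buffer="dhdgsdrngd" (len 10), cursors c4@0 c1@3 c2@6 c3@10, authorship ..1..2...3
After op 7 (move_left): buffer="dhdgsdrngd" (len 10), cursors c4@0 c1@2 c2@5 c3@9, authorship ..1..2...3
Authorship (.=original, N=cursor N): . . 1 . . 2 . . . 3
Index 2: author = 1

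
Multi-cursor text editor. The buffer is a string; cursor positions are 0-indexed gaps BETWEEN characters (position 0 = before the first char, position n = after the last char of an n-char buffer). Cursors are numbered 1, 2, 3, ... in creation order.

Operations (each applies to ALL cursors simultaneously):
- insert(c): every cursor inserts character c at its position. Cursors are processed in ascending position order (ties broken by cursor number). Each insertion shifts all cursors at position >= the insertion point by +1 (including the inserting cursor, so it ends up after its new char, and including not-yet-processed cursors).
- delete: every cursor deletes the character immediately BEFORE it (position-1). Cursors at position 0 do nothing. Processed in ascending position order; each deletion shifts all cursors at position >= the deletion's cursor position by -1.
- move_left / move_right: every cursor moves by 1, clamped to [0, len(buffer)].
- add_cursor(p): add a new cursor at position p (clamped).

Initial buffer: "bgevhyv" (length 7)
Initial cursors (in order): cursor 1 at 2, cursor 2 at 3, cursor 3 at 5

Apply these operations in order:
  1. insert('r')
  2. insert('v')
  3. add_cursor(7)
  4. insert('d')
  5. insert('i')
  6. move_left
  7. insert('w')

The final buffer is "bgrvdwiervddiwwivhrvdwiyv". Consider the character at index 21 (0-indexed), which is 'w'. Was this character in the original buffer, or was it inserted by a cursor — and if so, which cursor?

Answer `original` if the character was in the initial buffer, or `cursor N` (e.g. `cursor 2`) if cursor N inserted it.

After op 1 (insert('r')): buffer="bgrervhryv" (len 10), cursors c1@3 c2@5 c3@8, authorship ..1.2..3..
After op 2 (insert('v')): buffer="bgrvervvhrvyv" (len 13), cursors c1@4 c2@7 c3@11, authorship ..11.22..33..
After op 3 (add_cursor(7)): buffer="bgrvervvhrvyv" (len 13), cursors c1@4 c2@7 c4@7 c3@11, authorship ..11.22..33..
After op 4 (insert('d')): buffer="bgrvdervddvhrvdyv" (len 17), cursors c1@5 c2@10 c4@10 c3@15, authorship ..111.2224..333..
After op 5 (insert('i')): buffer="bgrvdiervddiivhrvdiyv" (len 21), cursors c1@6 c2@13 c4@13 c3@19, authorship ..1111.222424..3333..
After op 6 (move_left): buffer="bgrvdiervddiivhrvdiyv" (len 21), cursors c1@5 c2@12 c4@12 c3@18, authorship ..1111.222424..3333..
After op 7 (insert('w')): buffer="bgrvdwiervddiwwivhrvdwiyv" (len 25), cursors c1@6 c2@15 c4@15 c3@22, authorship ..11111.22242244..33333..
Authorship (.=original, N=cursor N): . . 1 1 1 1 1 . 2 2 2 4 2 2 4 4 . . 3 3 3 3 3 . .
Index 21: author = 3

Answer: cursor 3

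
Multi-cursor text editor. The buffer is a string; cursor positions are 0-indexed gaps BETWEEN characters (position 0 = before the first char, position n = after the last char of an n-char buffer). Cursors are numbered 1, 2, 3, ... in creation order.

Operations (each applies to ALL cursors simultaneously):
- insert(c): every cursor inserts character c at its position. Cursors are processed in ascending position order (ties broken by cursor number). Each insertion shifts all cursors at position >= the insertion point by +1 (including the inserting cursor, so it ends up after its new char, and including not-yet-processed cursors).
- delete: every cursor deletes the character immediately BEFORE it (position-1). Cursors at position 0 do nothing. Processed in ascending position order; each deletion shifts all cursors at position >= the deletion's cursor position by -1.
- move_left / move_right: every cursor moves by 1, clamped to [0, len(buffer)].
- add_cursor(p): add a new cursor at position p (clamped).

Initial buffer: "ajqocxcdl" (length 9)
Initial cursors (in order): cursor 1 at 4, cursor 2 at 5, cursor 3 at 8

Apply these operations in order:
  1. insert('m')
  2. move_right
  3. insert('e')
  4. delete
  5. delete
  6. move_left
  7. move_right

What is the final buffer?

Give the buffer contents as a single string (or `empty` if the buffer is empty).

After op 1 (insert('m')): buffer="ajqomcmxcdml" (len 12), cursors c1@5 c2@7 c3@11, authorship ....1.2...3.
After op 2 (move_right): buffer="ajqomcmxcdml" (len 12), cursors c1@6 c2@8 c3@12, authorship ....1.2...3.
After op 3 (insert('e')): buffer="ajqomcemxecdmle" (len 15), cursors c1@7 c2@10 c3@15, authorship ....1.12.2..3.3
After op 4 (delete): buffer="ajqomcmxcdml" (len 12), cursors c1@6 c2@8 c3@12, authorship ....1.2...3.
After op 5 (delete): buffer="ajqommcdm" (len 9), cursors c1@5 c2@6 c3@9, authorship ....12..3
After op 6 (move_left): buffer="ajqommcdm" (len 9), cursors c1@4 c2@5 c3@8, authorship ....12..3
After op 7 (move_right): buffer="ajqommcdm" (len 9), cursors c1@5 c2@6 c3@9, authorship ....12..3

Answer: ajqommcdm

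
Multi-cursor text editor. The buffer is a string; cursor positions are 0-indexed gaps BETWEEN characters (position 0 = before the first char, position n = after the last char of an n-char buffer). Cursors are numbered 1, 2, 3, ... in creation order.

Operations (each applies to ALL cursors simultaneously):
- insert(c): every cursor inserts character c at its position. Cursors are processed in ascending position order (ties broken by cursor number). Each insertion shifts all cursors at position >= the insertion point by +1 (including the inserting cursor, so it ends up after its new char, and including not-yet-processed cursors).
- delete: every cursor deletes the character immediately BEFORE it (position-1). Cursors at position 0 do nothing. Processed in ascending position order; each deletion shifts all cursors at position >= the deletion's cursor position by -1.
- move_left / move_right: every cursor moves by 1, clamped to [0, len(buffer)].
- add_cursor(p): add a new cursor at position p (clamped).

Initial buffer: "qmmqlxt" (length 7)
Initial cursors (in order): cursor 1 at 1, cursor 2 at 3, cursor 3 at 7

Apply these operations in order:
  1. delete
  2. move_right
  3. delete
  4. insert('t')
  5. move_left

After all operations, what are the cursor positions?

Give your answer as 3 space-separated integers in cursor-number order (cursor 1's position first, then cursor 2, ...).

After op 1 (delete): buffer="mqlx" (len 4), cursors c1@0 c2@1 c3@4, authorship ....
After op 2 (move_right): buffer="mqlx" (len 4), cursors c1@1 c2@2 c3@4, authorship ....
After op 3 (delete): buffer="l" (len 1), cursors c1@0 c2@0 c3@1, authorship .
After op 4 (insert('t')): buffer="ttlt" (len 4), cursors c1@2 c2@2 c3@4, authorship 12.3
After op 5 (move_left): buffer="ttlt" (len 4), cursors c1@1 c2@1 c3@3, authorship 12.3

Answer: 1 1 3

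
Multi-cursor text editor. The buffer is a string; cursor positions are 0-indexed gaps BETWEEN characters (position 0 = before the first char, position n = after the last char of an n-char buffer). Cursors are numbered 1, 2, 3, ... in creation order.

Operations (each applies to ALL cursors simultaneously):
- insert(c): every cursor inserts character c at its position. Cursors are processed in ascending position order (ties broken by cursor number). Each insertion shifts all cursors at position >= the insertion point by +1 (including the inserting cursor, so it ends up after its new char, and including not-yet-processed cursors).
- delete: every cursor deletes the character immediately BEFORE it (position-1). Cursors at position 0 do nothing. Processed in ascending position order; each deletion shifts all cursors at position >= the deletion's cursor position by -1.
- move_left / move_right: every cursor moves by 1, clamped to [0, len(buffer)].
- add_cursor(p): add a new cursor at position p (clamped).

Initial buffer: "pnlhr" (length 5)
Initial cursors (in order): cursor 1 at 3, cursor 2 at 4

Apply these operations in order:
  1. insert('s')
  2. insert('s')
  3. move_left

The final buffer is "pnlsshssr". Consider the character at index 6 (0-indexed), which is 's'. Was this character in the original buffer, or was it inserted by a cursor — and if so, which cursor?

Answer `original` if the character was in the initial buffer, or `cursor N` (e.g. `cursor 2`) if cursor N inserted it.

Answer: cursor 2

Derivation:
After op 1 (insert('s')): buffer="pnlshsr" (len 7), cursors c1@4 c2@6, authorship ...1.2.
After op 2 (insert('s')): buffer="pnlsshssr" (len 9), cursors c1@5 c2@8, authorship ...11.22.
After op 3 (move_left): buffer="pnlsshssr" (len 9), cursors c1@4 c2@7, authorship ...11.22.
Authorship (.=original, N=cursor N): . . . 1 1 . 2 2 .
Index 6: author = 2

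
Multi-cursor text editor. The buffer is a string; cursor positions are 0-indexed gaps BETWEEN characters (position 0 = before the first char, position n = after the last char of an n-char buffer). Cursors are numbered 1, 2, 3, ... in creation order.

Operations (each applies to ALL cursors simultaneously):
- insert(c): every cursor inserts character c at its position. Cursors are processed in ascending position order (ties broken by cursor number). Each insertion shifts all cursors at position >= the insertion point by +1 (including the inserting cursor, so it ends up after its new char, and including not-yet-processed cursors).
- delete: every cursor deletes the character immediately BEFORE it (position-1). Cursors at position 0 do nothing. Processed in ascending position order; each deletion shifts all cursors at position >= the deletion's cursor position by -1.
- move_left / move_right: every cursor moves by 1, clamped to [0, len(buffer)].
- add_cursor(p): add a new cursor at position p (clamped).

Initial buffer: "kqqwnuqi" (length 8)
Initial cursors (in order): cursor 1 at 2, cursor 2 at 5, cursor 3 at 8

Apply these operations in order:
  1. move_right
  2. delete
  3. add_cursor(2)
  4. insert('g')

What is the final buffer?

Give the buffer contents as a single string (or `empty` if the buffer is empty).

After op 1 (move_right): buffer="kqqwnuqi" (len 8), cursors c1@3 c2@6 c3@8, authorship ........
After op 2 (delete): buffer="kqwnq" (len 5), cursors c1@2 c2@4 c3@5, authorship .....
After op 3 (add_cursor(2)): buffer="kqwnq" (len 5), cursors c1@2 c4@2 c2@4 c3@5, authorship .....
After op 4 (insert('g')): buffer="kqggwngqg" (len 9), cursors c1@4 c4@4 c2@7 c3@9, authorship ..14..2.3

Answer: kqggwngqg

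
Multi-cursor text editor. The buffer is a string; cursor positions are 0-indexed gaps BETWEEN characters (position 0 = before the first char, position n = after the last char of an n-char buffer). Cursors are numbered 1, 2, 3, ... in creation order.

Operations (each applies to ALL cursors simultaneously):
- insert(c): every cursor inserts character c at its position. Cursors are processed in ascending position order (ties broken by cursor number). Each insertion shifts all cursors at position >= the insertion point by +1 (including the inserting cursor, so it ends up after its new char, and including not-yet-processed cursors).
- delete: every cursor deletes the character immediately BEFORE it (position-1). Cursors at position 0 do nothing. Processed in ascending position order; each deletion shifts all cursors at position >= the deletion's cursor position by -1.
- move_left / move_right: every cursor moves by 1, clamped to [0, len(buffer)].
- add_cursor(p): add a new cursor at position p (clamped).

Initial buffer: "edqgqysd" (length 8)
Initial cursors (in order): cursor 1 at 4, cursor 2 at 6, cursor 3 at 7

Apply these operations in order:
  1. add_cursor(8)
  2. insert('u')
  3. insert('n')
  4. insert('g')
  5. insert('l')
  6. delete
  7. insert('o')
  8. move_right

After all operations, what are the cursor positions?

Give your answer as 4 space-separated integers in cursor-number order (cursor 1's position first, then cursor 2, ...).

Answer: 9 15 20 24

Derivation:
After op 1 (add_cursor(8)): buffer="edqgqysd" (len 8), cursors c1@4 c2@6 c3@7 c4@8, authorship ........
After op 2 (insert('u')): buffer="edqguqyusudu" (len 12), cursors c1@5 c2@8 c3@10 c4@12, authorship ....1..2.3.4
After op 3 (insert('n')): buffer="edqgunqyunsundun" (len 16), cursors c1@6 c2@10 c3@13 c4@16, authorship ....11..22.33.44
After op 4 (insert('g')): buffer="edqgungqyungsungdung" (len 20), cursors c1@7 c2@12 c3@16 c4@20, authorship ....111..222.333.444
After op 5 (insert('l')): buffer="edqgunglqyunglsungldungl" (len 24), cursors c1@8 c2@14 c3@19 c4@24, authorship ....1111..2222.3333.4444
After op 6 (delete): buffer="edqgungqyungsungdung" (len 20), cursors c1@7 c2@12 c3@16 c4@20, authorship ....111..222.333.444
After op 7 (insert('o')): buffer="edqgungoqyungosungodungo" (len 24), cursors c1@8 c2@14 c3@19 c4@24, authorship ....1111..2222.3333.4444
After op 8 (move_right): buffer="edqgungoqyungosungodungo" (len 24), cursors c1@9 c2@15 c3@20 c4@24, authorship ....1111..2222.3333.4444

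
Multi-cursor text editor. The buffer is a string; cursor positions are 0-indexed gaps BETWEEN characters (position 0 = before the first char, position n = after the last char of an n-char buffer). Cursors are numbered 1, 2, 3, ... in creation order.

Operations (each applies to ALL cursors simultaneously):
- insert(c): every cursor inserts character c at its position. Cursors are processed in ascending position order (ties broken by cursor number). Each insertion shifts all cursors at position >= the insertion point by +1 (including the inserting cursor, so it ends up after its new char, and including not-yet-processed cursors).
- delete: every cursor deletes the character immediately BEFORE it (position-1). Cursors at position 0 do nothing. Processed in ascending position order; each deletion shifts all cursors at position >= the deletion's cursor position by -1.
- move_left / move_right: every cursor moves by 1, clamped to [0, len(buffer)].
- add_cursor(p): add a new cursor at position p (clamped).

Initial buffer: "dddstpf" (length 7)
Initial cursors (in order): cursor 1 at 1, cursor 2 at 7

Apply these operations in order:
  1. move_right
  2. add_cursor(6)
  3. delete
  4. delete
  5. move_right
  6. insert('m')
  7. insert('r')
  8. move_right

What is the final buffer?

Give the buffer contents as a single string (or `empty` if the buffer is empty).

After op 1 (move_right): buffer="dddstpf" (len 7), cursors c1@2 c2@7, authorship .......
After op 2 (add_cursor(6)): buffer="dddstpf" (len 7), cursors c1@2 c3@6 c2@7, authorship .......
After op 3 (delete): buffer="ddst" (len 4), cursors c1@1 c2@4 c3@4, authorship ....
After op 4 (delete): buffer="d" (len 1), cursors c1@0 c2@1 c3@1, authorship .
After op 5 (move_right): buffer="d" (len 1), cursors c1@1 c2@1 c3@1, authorship .
After op 6 (insert('m')): buffer="dmmm" (len 4), cursors c1@4 c2@4 c3@4, authorship .123
After op 7 (insert('r')): buffer="dmmmrrr" (len 7), cursors c1@7 c2@7 c3@7, authorship .123123
After op 8 (move_right): buffer="dmmmrrr" (len 7), cursors c1@7 c2@7 c3@7, authorship .123123

Answer: dmmmrrr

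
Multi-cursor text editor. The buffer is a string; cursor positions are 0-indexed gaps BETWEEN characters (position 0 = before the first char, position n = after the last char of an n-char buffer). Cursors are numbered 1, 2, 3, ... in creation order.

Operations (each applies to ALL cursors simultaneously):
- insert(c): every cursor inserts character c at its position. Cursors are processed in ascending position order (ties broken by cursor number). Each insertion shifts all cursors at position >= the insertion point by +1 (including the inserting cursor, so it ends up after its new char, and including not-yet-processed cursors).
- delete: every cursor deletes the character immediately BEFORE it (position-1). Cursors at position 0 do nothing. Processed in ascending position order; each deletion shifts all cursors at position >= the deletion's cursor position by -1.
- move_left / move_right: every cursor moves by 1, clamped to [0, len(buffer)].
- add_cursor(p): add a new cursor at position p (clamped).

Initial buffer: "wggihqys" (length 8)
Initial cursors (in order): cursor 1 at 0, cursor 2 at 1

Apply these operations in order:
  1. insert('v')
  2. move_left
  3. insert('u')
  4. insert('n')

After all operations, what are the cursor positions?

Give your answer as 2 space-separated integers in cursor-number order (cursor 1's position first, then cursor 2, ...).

Answer: 2 6

Derivation:
After op 1 (insert('v')): buffer="vwvggihqys" (len 10), cursors c1@1 c2@3, authorship 1.2.......
After op 2 (move_left): buffer="vwvggihqys" (len 10), cursors c1@0 c2@2, authorship 1.2.......
After op 3 (insert('u')): buffer="uvwuvggihqys" (len 12), cursors c1@1 c2@4, authorship 11.22.......
After op 4 (insert('n')): buffer="unvwunvggihqys" (len 14), cursors c1@2 c2@6, authorship 111.222.......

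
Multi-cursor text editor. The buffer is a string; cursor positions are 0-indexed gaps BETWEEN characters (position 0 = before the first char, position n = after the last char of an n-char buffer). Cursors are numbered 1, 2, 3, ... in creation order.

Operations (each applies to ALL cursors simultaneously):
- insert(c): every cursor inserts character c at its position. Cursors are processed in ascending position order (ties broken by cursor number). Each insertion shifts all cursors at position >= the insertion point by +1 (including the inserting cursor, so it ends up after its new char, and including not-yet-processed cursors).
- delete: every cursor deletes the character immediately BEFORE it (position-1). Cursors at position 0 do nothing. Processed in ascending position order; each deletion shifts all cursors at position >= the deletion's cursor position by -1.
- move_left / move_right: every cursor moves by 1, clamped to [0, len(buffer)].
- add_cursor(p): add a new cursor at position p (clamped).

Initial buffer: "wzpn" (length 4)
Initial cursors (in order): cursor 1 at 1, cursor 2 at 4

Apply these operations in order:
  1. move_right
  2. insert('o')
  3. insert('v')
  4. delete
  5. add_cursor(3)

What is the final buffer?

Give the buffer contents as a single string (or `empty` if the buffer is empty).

Answer: wzopno

Derivation:
After op 1 (move_right): buffer="wzpn" (len 4), cursors c1@2 c2@4, authorship ....
After op 2 (insert('o')): buffer="wzopno" (len 6), cursors c1@3 c2@6, authorship ..1..2
After op 3 (insert('v')): buffer="wzovpnov" (len 8), cursors c1@4 c2@8, authorship ..11..22
After op 4 (delete): buffer="wzopno" (len 6), cursors c1@3 c2@6, authorship ..1..2
After op 5 (add_cursor(3)): buffer="wzopno" (len 6), cursors c1@3 c3@3 c2@6, authorship ..1..2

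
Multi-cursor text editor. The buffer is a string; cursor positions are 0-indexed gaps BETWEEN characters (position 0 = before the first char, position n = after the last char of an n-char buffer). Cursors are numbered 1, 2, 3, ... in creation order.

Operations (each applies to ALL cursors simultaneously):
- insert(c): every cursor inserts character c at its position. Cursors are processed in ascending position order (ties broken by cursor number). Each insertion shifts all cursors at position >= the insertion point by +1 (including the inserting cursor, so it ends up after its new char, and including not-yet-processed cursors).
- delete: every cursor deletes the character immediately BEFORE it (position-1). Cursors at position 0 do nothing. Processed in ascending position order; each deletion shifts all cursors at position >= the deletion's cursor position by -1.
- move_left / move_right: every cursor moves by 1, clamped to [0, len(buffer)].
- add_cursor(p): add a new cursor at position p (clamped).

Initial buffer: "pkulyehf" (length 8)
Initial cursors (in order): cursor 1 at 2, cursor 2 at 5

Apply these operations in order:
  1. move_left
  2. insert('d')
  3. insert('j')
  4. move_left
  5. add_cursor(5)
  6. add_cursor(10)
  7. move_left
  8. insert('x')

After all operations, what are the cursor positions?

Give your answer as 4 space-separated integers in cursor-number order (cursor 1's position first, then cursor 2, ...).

After op 1 (move_left): buffer="pkulyehf" (len 8), cursors c1@1 c2@4, authorship ........
After op 2 (insert('d')): buffer="pdkuldyehf" (len 10), cursors c1@2 c2@6, authorship .1...2....
After op 3 (insert('j')): buffer="pdjkuldjyehf" (len 12), cursors c1@3 c2@8, authorship .11...22....
After op 4 (move_left): buffer="pdjkuldjyehf" (len 12), cursors c1@2 c2@7, authorship .11...22....
After op 5 (add_cursor(5)): buffer="pdjkuldjyehf" (len 12), cursors c1@2 c3@5 c2@7, authorship .11...22....
After op 6 (add_cursor(10)): buffer="pdjkuldjyehf" (len 12), cursors c1@2 c3@5 c2@7 c4@10, authorship .11...22....
After op 7 (move_left): buffer="pdjkuldjyehf" (len 12), cursors c1@1 c3@4 c2@6 c4@9, authorship .11...22....
After op 8 (insert('x')): buffer="pxdjkxulxdjyxehf" (len 16), cursors c1@2 c3@6 c2@9 c4@13, authorship .111.3..222.4...

Answer: 2 9 6 13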